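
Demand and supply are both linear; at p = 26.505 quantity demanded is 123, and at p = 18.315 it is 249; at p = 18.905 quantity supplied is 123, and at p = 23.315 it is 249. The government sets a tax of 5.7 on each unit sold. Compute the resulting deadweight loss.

Demand slope = (18.315 − 26.505)/(249 − 123) = −0.065, so p = 34.5 − 0.065q.
Supply slope = (23.315 − 18.905)/(249 − 123) = 0.035, so p = 14.6 + 0.035q.
Competitive equilibrium: 34.5 − 0.065q = 14.6 + 0.035q → q* = 199, p* = 21.565.
With the tax, the buyer price exceeds the seller price by 5.7: (34.5 − 0.065q) − (14.6 + 0.035q) = 5.7 → q' = 142.
Δq = 199 − 142 = 57; the wedge equals the tax, 5.7.
Deadweight loss = ½ × 57 × 5.7 = 162.45.

162.45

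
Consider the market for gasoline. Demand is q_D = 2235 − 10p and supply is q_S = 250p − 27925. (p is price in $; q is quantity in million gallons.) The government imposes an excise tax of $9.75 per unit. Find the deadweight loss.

$457.03 million

In inverse form: demand p = 223.5 − 0.1q, supply p = 111.7 + 0.004q.
Competitive equilibrium: 223.5 − 0.1q = 111.7 + 0.004q → q* = 1075, p* = 116.
With the tax, the buyer price exceeds the seller price by 9.75: (223.5 − 0.1q) − (111.7 + 0.004q) = 9.75 → q' = 981.25.
Δq = 1075 − 981.25 = 93.75; the wedge equals the tax, 9.75.
Welfare loss = ½ × 93.75 × 9.75 = $457.03 million.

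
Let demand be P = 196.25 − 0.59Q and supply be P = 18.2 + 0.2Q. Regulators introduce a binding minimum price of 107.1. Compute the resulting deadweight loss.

Competitive equilibrium: 196.25 − 0.59Q = 18.2 + 0.2Q → Q* = 225.3797, P* = 63.2759.
At the floor P = 107.1, quantity demanded = (196.25 − 107.1)/0.59 = 151.1017.
Sellers' marginal cost at Q' = 151.1017: 18.2 + 0.2·151.1017 = 48.4203.
ΔQ = 225.3797 − 151.1017 = 74.278; wedge = 107.1 − 48.4203 = 58.6797.
The triangle = ½ × 74.278 × 58.6797 = 2179.31.

2179.31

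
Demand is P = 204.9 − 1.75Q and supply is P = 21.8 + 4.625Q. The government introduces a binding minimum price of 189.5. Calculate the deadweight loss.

Competitive equilibrium: 204.9 − 1.75Q = 21.8 + 4.625Q → Q* = 28.7216, P* = 154.6373.
At the floor P = 189.5, quantity demanded = (204.9 − 189.5)/1.75 = 8.8.
Sellers' marginal cost at Q' = 8.8: 21.8 + 4.625·8.8 = 62.5.
ΔQ = 28.7216 − 8.8 = 19.9216; wedge = 189.5 − 62.5 = 127.
Welfare loss = ½ × 19.9216 × 127 = 1265.02.

1265.02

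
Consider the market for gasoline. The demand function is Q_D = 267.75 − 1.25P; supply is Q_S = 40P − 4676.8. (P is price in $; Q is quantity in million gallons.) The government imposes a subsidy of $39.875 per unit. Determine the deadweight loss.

$963.65 million

In inverse form: demand P = 214.2 − 0.8Q, supply P = 116.92 + 0.025Q.
Competitive equilibrium: 214.2 − 0.8Q = 116.92 + 0.025Q → Q* = 117.9152, P* = 119.8679.
The subsidy lowers effective supply by 39.875: P = 77.045 + 0.025Q.
New quantity: 214.2 − 0.8Q = 77.045 + 0.025Q → Q' = 166.2485.
Overproduction ΔQ = 166.2485 − 117.9152 = 48.3333; wedge = subsidy = 39.875.
Deadweight loss = ½ × 48.3333 × 39.875 = $963.65 million.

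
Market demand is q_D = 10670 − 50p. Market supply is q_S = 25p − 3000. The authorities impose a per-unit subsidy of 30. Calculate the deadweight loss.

In inverse form: demand p = 213.4 − 0.02q, supply p = 120 + 0.04q.
Competitive equilibrium: 213.4 − 0.02q = 120 + 0.04q → q* = 1556.6667, p* = 182.2667.
The subsidy lowers effective supply by 30: p = 90 + 0.04q.
New quantity: 213.4 − 0.02q = 90 + 0.04q → q' = 2056.6667.
Overproduction Δq = 2056.6667 − 1556.6667 = 500; wedge = subsidy = 30.
The triangle = ½ × 500 × 30 = 7500.

7500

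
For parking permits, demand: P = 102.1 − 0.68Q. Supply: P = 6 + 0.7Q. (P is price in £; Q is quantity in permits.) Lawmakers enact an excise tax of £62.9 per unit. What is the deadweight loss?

Competitive equilibrium: 102.1 − 0.68Q = 6 + 0.7Q → Q* = 69.6377, P* = 54.7464.
With the tax, the buyer price exceeds the seller price by 62.9: (102.1 − 0.68Q) − (6 + 0.7Q) = 62.9 → Q' = 24.058.
ΔQ = 69.6377 − 24.058 = 45.5797; the wedge equals the tax, 62.9.
The triangle = ½ × 45.5797 × 62.9 = £1433.48.

£1433.48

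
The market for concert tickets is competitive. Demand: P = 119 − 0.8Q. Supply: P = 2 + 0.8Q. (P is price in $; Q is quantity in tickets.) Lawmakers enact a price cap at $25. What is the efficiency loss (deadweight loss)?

$1575.31

Competitive equilibrium: 119 − 0.8Q = 2 + 0.8Q → Q* = 73.125, P* = 60.5.
At the ceiling P = 25, quantity supplied = (25 − 2)/0.8 = 28.75.
Willingness to pay at Q' = 28.75: 119 − 0.8·28.75 = 96.
ΔQ = 73.125 − 28.75 = 44.375; wedge = 96 − 25 = 71.
The triangle = ½ × 44.375 × 71 = $1575.31.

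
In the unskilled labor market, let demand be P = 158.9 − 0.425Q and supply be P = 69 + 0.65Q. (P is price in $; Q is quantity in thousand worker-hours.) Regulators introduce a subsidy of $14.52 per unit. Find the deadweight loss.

$98.06 thousand

Competitive equilibrium: 158.9 − 0.425Q = 69 + 0.65Q → Q* = 83.6279, P* = 123.3581.
The subsidy lowers effective supply by 14.52: P = 54.48 + 0.65Q.
New quantity: 158.9 − 0.425Q = 54.48 + 0.65Q → Q' = 97.1349.
Overproduction ΔQ = 97.1349 − 83.6279 = 13.507; wedge = subsidy = 14.52.
Deadweight loss = ½ × 13.507 × 14.52 = $98.06 thousand.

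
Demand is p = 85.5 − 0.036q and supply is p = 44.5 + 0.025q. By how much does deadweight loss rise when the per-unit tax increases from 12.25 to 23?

Competitive equilibrium: 85.5 − 0.036q = 44.5 + 0.025q → q* = 672.1311, p* = 61.3033.
For a per-unit tax t: Δq = t/0.061, so DWL = ½·t·(t/0.061) = t²/0.122.
At t = 12.25: DWL = 1230.02. At t = 23: DWL = 4336.066.
Increase = 4336.066 − 1230.02 = 3106.05.

3106.05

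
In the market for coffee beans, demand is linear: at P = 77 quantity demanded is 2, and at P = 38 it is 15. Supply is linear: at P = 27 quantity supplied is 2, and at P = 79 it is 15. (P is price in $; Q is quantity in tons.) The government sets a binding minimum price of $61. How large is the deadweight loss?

Demand slope = (38 − 77)/(15 − 2) = −3, so P = 83 − 3Q.
Supply slope = (79 − 27)/(15 − 2) = 4, so P = 19 + 4Q.
Competitive equilibrium: 83 − 3Q = 19 + 4Q → Q* = 9.1429, P* = 55.5714.
At the floor P = 61, quantity demanded = (83 − 61)/3 = 7.3333.
Sellers' marginal cost at Q' = 7.3333: 19 + 4·7.3333 = 48.3332.
ΔQ = 9.1429 − 7.3333 = 1.8096; wedge = 61 − 48.3332 = 12.6668.
DWL = ½ × 1.8096 × 12.6668 = $11.46.

$11.46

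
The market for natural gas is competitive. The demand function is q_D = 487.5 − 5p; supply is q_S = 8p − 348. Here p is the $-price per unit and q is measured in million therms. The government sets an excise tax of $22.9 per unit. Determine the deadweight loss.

$806.78 million

In inverse form: demand p = 97.5 − 0.2q, supply p = 43.5 + 0.125q.
Competitive equilibrium: 97.5 − 0.2q = 43.5 + 0.125q → q* = 166.1538, p* = 64.2692.
With the tax, the buyer price exceeds the seller price by 22.9: (97.5 − 0.2q) − (43.5 + 0.125q) = 22.9 → q' = 95.6923.
Δq = 166.1538 − 95.6923 = 70.4615; the wedge equals the tax, 22.9.
Welfare loss = ½ × 70.4615 × 22.9 = $806.78 million.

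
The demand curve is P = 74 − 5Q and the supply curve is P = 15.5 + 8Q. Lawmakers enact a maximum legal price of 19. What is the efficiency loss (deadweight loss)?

107.28

Competitive equilibrium: 74 − 5Q = 15.5 + 8Q → Q* = 4.5, P* = 51.5.
At the ceiling P = 19, quantity supplied = (19 − 15.5)/8 = 0.4375.
Willingness to pay at Q' = 0.4375: 74 − 5·0.4375 = 71.8125.
ΔQ = 4.5 − 0.4375 = 4.0625; wedge = 71.8125 − 19 = 52.8125.
Deadweight loss = ½ × 4.0625 × 52.8125 = 107.28.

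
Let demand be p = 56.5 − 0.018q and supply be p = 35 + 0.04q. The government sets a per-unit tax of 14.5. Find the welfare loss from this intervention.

1812.50

Competitive equilibrium: 56.5 − 0.018q = 35 + 0.04q → q* = 370.6897, p* = 49.8276.
With the tax, the buyer price exceeds the seller price by 14.5: (56.5 − 0.018q) − (35 + 0.04q) = 14.5 → q' = 120.6897.
Δq = 370.6897 − 120.6897 = 250; the wedge equals the tax, 14.5.
DWL = ½ × 250 × 14.5 = 1812.50.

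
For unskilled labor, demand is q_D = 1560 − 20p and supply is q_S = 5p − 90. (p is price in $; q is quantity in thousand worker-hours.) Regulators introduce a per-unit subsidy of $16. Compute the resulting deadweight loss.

In inverse form: demand p = 78 − 0.05q, supply p = 18 + 0.2q.
Competitive equilibrium: 78 − 0.05q = 18 + 0.2q → q* = 240, p* = 66.
The subsidy lowers effective supply by 16: p = 2 + 0.2q.
New quantity: 78 − 0.05q = 2 + 0.2q → q' = 304.
Overproduction Δq = 304 − 240 = 64; wedge = subsidy = 16.
DWL = ½ × 64 × 16 = $512 thousand.

$512 thousand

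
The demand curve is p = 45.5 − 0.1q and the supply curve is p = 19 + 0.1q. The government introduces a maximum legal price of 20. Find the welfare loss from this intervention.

1500.625

Competitive equilibrium: 45.5 − 0.1q = 19 + 0.1q → q* = 132.5, p* = 32.25.
At the ceiling p = 20, quantity supplied = (20 − 19)/0.1 = 10.
Willingness to pay at q' = 10: 45.5 − 0.1·10 = 44.5.
Δq = 132.5 − 10 = 122.5; wedge = 44.5 − 20 = 24.5.
Welfare loss = ½ × 122.5 × 24.5 = 1500.625.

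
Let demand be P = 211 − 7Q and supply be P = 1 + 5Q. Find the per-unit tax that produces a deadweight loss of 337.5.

90

Competitive equilibrium: 211 − 7Q = 1 + 5Q → Q* = 17.5, P* = 88.5.
A tax t gives ΔQ = t/12 and wedge t, so DWL = t²/24.
t²/24 = 337.5 → t² = 8100 → t = 90.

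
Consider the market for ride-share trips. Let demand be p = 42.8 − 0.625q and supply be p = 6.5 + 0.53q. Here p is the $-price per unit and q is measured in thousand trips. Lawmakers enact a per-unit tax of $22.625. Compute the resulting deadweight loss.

Competitive equilibrium: 42.8 − 0.625q = 6.5 + 0.53q → q* = 31.4286, p* = 23.1571.
With the tax, the buyer price exceeds the seller price by 22.625: (42.8 − 0.625q) − (6.5 + 0.53q) = 22.625 → q' = 11.8398.
Δq = 31.4286 − 11.8398 = 19.5888; the wedge equals the tax, 22.625.
The triangle = ½ × 19.5888 × 22.625 = $221.60 thousand.

$221.60 thousand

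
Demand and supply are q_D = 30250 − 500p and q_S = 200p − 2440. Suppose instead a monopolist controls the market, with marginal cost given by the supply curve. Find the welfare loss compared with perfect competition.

8228.89

In inverse form: demand p = 60.5 − 0.002q, supply p = 12.2 + 0.005q.
Competitive equilibrium: 60.5 − 0.002q = 12.2 + 0.005q → q* = 6900, p* = 46.7.
Marginal revenue: MR = 60.5 − 0.004q. Set MR = MC: 60.5 − 0.004q = 12.2 + 0.005q → q_m = 5366.66667.
Price p_m = 60.5 − 0.002·5366.66667 = 49.76667; MC(q_m) = 12.2 + 0.005·5366.66667 = 39.03333.
Competitive q* = 6900, so Δq = 1533.33333; wedge = 49.76667 − 39.03333 = 10.73334.
The triangle = ½ × 1533.33333 × 10.73334 = 8228.89.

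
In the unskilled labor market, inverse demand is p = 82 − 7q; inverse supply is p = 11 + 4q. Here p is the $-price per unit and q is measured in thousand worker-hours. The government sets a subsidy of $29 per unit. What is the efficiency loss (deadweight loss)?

$38.23 thousand

Competitive equilibrium: 82 − 7q = 11 + 4q → q* = 6.4545, p* = 36.8182.
The subsidy lowers effective supply by 29: p = 4q − 18.
New quantity: 82 − 7q = 4q − 18 → q' = 9.0909.
Overproduction Δq = 9.0909 − 6.4545 = 2.6364; wedge = subsidy = 29.
DWL = ½ × 2.6364 × 29 = $38.23 thousand.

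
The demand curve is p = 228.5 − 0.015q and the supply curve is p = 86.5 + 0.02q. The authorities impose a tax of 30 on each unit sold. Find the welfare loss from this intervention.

Competitive equilibrium: 228.5 − 0.015q = 86.5 + 0.02q → q* = 4057.1429, p* = 167.6429.
With the tax, the buyer price exceeds the seller price by 30: (228.5 − 0.015q) − (86.5 + 0.02q) = 30 → q' = 3200.
Δq = 4057.1429 − 3200 = 857.1429; the wedge equals the tax, 30.
Welfare loss = ½ × 857.1429 × 30 = 12857.14.

12857.14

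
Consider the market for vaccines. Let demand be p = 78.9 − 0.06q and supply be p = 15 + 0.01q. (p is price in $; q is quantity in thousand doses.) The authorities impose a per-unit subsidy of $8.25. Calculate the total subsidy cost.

Competitive equilibrium: 78.9 − 0.06q = 15 + 0.01q → q* = 912.8571, p* = 24.1286.
The subsidy lowers effective supply by 8.25: p = 6.75 + 0.01q.
New quantity: 78.9 − 0.06q = 6.75 + 0.01q → q' = 1030.7143.
Total subsidy cost = 8.25 × 1030.7143 = $8503.39 thousand.

$8503.39 thousand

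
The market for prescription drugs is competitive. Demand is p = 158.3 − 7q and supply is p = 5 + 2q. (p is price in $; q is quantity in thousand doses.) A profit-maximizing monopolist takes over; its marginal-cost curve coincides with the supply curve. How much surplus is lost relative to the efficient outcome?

Competitive equilibrium: 158.3 − 7q = 5 + 2q → q* = 17.0333, p* = 39.0667.
Marginal revenue: MR = 158.3 − 14q. Set MR = MC: 158.3 − 14q = 5 + 2q → q_m = 9.5813.
Price p_m = 158.3 − 7·9.5813 = 91.2309; MC(q_m) = 5 + 2·9.5813 = 24.1626.
Competitive q* = 17.0333, so Δq = 7.452; wedge = 91.2309 − 24.1626 = 67.0683.
Deadweight loss = ½ × 7.452 × 67.0683 = $249.90 thousand.

$249.90 thousand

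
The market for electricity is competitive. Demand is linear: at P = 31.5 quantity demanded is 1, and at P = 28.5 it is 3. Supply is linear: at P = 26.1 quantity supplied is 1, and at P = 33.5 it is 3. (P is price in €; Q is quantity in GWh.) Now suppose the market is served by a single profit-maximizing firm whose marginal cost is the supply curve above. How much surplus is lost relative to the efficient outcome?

€0.54

Demand slope = (28.5 − 31.5)/(3 − 1) = −1.5, so P = 33 − 1.5Q.
Supply slope = (33.5 − 26.1)/(3 − 1) = 3.7, so P = 22.4 + 3.7Q.
Competitive equilibrium: 33 − 1.5Q = 22.4 + 3.7Q → Q* = 2.0385, P* = 29.9423.
Marginal revenue: MR = 33 − 3Q. Set MR = MC: 33 − 3Q = 22.4 + 3.7Q → Q_m = 1.5821.
Price P_m = 33 − 1.5·1.5821 = 30.6269; MC(Q_m) = 22.4 + 3.7·1.5821 = 28.2538.
Competitive Q* = 2.0385, so ΔQ = 0.4564; wedge = 30.6269 − 28.2538 = 2.3731.
Welfare loss = ½ × 0.4564 × 2.3731 = €0.54.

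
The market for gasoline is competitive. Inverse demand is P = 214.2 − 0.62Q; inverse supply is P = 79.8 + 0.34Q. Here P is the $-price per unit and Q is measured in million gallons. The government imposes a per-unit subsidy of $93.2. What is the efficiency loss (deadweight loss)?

Competitive equilibrium: 214.2 − 0.62Q = 79.8 + 0.34Q → Q* = 140, P* = 127.4.
The subsidy lowers effective supply by 93.2: P = 0.34Q − 13.4.
New quantity: 214.2 − 0.62Q = 0.34Q − 13.4 → Q' = 237.0833.
Overproduction ΔQ = 237.0833 − 140 = 97.0833; wedge = subsidy = 93.2.
Deadweight loss = ½ × 97.0833 × 93.2 = $4524.08 million.

$4524.08 million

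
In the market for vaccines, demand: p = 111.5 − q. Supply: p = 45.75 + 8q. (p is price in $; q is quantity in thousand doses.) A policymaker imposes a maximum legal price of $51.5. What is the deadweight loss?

Competitive equilibrium: 111.5 − q = 45.75 + 8q → q* = 7.3056, p* = 104.1944.
At the ceiling p = 51.5, quantity supplied = (51.5 − 45.75)/8 = 0.7188.
Willingness to pay at q' = 0.7188: 111.5 − 1·0.7188 = 110.7812.
Δq = 7.3056 − 0.7188 = 6.5868; wedge = 110.7812 − 51.5 = 59.2812.
Welfare loss = ½ × 6.5868 × 59.2812 = $195.24 thousand.

$195.24 thousand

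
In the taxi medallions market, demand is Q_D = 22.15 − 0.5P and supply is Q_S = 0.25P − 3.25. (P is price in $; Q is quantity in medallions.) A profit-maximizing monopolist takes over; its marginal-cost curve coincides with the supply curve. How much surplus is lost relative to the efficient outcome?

$5.10

In inverse form: demand P = 44.3 − 2Q, supply P = 13 + 4Q.
Competitive equilibrium: 44.3 − 2Q = 13 + 4Q → Q* = 5.2167, P* = 33.8667.
Marginal revenue: MR = 44.3 − 4Q. Set MR = MC: 44.3 − 4Q = 13 + 4Q → Q_m = 3.9125.
Price P_m = 44.3 − 2·3.9125 = 36.475; MC(Q_m) = 13 + 4·3.9125 = 28.65.
Competitive Q* = 5.2167, so ΔQ = 1.3042; wedge = 36.475 − 28.65 = 7.825.
Deadweight loss = ½ × 1.3042 × 7.825 = $5.10.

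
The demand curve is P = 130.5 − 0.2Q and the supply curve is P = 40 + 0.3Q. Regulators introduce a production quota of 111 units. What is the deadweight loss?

1225

Competitive equilibrium: 130.5 − 0.2Q = 40 + 0.3Q → Q* = 181, P* = 94.3.
At Q = 111: demand price = 130.5 − 0.2·111 = 108.3; supply price = 40 + 0.3·111 = 73.3.
ΔQ = 181 − 111 = 70; wedge = 108.3 − 73.3 = 35.
Deadweight loss = ½ × 70 × 35 = 1225.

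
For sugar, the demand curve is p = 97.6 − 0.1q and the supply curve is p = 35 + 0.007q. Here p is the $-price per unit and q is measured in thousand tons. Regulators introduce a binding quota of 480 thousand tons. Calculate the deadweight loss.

Competitive equilibrium: 97.6 − 0.1q = 35 + 0.007q → q* = 585.0467, p* = 39.0953.
At q = 480: demand price = 97.6 − 0.1·480 = 49.6; supply price = 35 + 0.007·480 = 38.36.
Δq = 585.0467 − 480 = 105.0467; wedge = 49.6 − 38.36 = 11.24.
Welfare loss = ½ × 105.0467 × 11.24 = $590.36 thousand.

$590.36 thousand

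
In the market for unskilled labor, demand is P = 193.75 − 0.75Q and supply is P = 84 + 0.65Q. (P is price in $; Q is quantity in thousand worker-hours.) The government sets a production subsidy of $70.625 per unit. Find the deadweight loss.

$1781.39 thousand

Competitive equilibrium: 193.75 − 0.75Q = 84 + 0.65Q → Q* = 78.3929, P* = 134.9554.
The subsidy lowers effective supply by 70.625: P = 13.375 + 0.65Q.
New quantity: 193.75 − 0.75Q = 13.375 + 0.65Q → Q' = 128.8393.
Overproduction ΔQ = 128.8393 − 78.3929 = 50.4464; wedge = subsidy = 70.625.
The triangle = ½ × 50.4464 × 70.625 = $1781.39 thousand.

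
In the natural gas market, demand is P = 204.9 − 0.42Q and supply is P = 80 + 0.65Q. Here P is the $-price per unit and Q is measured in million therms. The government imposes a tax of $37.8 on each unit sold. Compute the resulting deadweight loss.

Competitive equilibrium: 204.9 − 0.42Q = 80 + 0.65Q → Q* = 116.729, P* = 155.8738.
With the tax, the buyer price exceeds the seller price by 37.8: (204.9 − 0.42Q) − (80 + 0.65Q) = 37.8 → Q' = 81.4019.
ΔQ = 116.729 − 81.4019 = 35.3271; the wedge equals the tax, 37.8.
Welfare loss = ½ × 35.3271 × 37.8 = $667.68 million.

$667.68 million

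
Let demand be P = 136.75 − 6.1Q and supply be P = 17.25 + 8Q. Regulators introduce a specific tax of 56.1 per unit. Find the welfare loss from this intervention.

Competitive equilibrium: 136.75 − 6.1Q = 17.25 + 8Q → Q* = 8.4752, P* = 85.0514.
With the tax, the buyer price exceeds the seller price by 56.1: (136.75 − 6.1Q) − (17.25 + 8Q) = 56.1 → Q' = 4.4965.
ΔQ = 8.4752 − 4.4965 = 3.9787; the wedge equals the tax, 56.1.
Deadweight loss = ½ × 3.9787 × 56.1 = 111.60.

111.60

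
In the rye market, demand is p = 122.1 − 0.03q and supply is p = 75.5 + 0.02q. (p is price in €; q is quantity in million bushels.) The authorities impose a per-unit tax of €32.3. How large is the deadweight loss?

Competitive equilibrium: 122.1 − 0.03q = 75.5 + 0.02q → q* = 932, p* = 94.14.
With the tax, the buyer price exceeds the seller price by 32.3: (122.1 − 0.03q) − (75.5 + 0.02q) = 32.3 → q' = 286.
Δq = 932 − 286 = 646; the wedge equals the tax, 32.3.
The triangle = ½ × 646 × 32.3 = €10432.90 million.

€10432.90 million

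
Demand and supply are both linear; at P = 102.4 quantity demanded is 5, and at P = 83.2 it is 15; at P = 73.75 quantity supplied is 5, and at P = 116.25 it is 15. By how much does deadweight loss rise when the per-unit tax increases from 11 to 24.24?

Demand slope = (83.2 − 102.4)/(15 − 5) = −1.92, so P = 112 − 1.92Q.
Supply slope = (116.25 − 73.75)/(15 − 5) = 4.25, so P = 52.5 + 4.25Q.
Competitive equilibrium: 112 − 1.92Q = 52.5 + 4.25Q → Q* = 9.6434, P* = 93.4846.
For a per-unit tax t: ΔQ = t/6.17, so DWL = ½·t·(t/6.17) = t²/12.34.
At t = 11: DWL = 9.806. At t = 24.24: DWL = 47.616.
Increase = 47.616 − 9.806 = 37.81.

37.81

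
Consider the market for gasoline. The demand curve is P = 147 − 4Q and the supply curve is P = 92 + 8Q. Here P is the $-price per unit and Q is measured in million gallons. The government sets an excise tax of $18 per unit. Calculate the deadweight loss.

$13.50 million

Competitive equilibrium: 147 − 4Q = 92 + 8Q → Q* = 4.5833, P* = 128.6667.
With the tax, the buyer price exceeds the seller price by 18: (147 − 4Q) − (92 + 8Q) = 18 → Q' = 3.0833.
ΔQ = 4.5833 − 3.0833 = 1.5; the wedge equals the tax, 18.
DWL = ½ × 1.5 × 18 = $13.50 million.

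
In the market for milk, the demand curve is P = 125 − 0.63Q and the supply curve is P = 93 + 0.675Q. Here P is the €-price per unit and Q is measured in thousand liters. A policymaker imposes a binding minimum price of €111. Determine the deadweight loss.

Competitive equilibrium: 125 − 0.63Q = 93 + 0.675Q → Q* = 24.5211, P* = 109.5517.
At the floor P = 111, quantity demanded = (125 − 111)/0.63 = 22.2222.
Sellers' marginal cost at Q' = 22.2222: 93 + 0.675·22.2222 = 108.
ΔQ = 24.5211 − 22.2222 = 2.2989; wedge = 111 − 108 = 3.
Welfare loss = ½ × 2.2989 × 3 = €3.45 thousand.

€3.45 thousand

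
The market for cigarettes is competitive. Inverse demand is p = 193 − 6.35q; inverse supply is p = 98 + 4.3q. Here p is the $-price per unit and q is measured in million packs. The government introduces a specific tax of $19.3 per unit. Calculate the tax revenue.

$137.18 million

Competitive equilibrium: 193 − 6.35q = 98 + 4.3q → q* = 8.9202, p* = 136.3568.
With the tax, the buyer price exceeds the seller price by 19.3: (193 − 6.35q) − (98 + 4.3q) = 19.3 → q' = 7.108.
Tax revenue = 19.3 × 7.108 = $137.18 million.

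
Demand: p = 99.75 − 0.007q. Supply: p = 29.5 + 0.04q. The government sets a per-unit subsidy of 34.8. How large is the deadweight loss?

Competitive equilibrium: 99.75 − 0.007q = 29.5 + 0.04q → q* = 1494.6809, p* = 89.2872.
The subsidy lowers effective supply by 34.8: p = 0.04q − 5.3.
New quantity: 99.75 − 0.007q = 0.04q − 5.3 → q' = 2235.1064.
Overproduction Δq = 2235.1064 − 1494.6809 = 740.4255; wedge = subsidy = 34.8.
DWL = ½ × 740.4255 × 34.8 = 12883.40.

12883.40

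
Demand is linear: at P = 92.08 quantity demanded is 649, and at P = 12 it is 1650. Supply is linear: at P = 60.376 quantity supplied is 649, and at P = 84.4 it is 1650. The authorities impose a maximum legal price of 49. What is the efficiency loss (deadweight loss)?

Demand slope = (12 − 92.08)/(1650 − 649) = −0.08, so P = 144 − 0.08Q.
Supply slope = (84.4 − 60.376)/(1650 − 649) = 0.024, so P = 44.8 + 0.024Q.
Competitive equilibrium: 144 − 0.08Q = 44.8 + 0.024Q → Q* = 953.8462, P* = 67.6923.
At the ceiling P = 49, quantity supplied = (49 − 44.8)/0.024 = 175.
Willingness to pay at Q' = 175: 144 − 0.08·175 = 130.
ΔQ = 953.8462 − 175 = 778.8462; wedge = 130 − 49 = 81.
Deadweight loss = ½ × 778.8462 × 81 = 31543.27.

31543.27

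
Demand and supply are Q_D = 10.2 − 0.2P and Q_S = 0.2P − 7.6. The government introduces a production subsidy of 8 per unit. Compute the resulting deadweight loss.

3.20

In inverse form: demand P = 51 − 5Q, supply P = 38 + 5Q.
Competitive equilibrium: 51 − 5Q = 38 + 5Q → Q* = 1.3, P* = 44.5.
The subsidy lowers effective supply by 8: P = 30 + 5Q.
New quantity: 51 − 5Q = 30 + 5Q → Q' = 2.1.
Overproduction ΔQ = 2.1 − 1.3 = 0.8; wedge = subsidy = 8.
Deadweight loss = ½ × 0.8 × 8 = 3.20.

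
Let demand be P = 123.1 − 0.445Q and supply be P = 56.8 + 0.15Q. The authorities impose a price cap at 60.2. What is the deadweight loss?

Competitive equilibrium: 123.1 − 0.445Q = 56.8 + 0.15Q → Q* = 111.42857, P* = 73.51429.
At the ceiling P = 60.2, quantity supplied = (60.2 − 56.8)/0.15 = 22.66667.
Willingness to pay at Q' = 22.66667: 123.1 − 0.445·22.66667 = 113.01333.
ΔQ = 111.42857 − 22.66667 = 88.7619; wedge = 113.01333 − 60.2 = 52.81333.
DWL = ½ × 88.7619 × 52.81333 = 2343.91.

2343.91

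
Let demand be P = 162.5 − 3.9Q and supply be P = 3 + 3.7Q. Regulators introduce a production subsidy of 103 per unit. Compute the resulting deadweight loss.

Competitive equilibrium: 162.5 − 3.9Q = 3 + 3.7Q → Q* = 20.9868, P* = 80.6513.
The subsidy lowers effective supply by 103: P = 3.7Q − 100.
New quantity: 162.5 − 3.9Q = 3.7Q − 100 → Q' = 34.5395.
Overproduction ΔQ = 34.5395 − 20.9868 = 13.5527; wedge = subsidy = 103.
The triangle = ½ × 13.5527 × 103 = 697.96.

697.96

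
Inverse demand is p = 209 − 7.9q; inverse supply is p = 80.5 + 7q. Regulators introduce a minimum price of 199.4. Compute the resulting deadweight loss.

Competitive equilibrium: 209 − 7.9q = 80.5 + 7q → q* = 8.6242, p* = 140.8691.
At the floor p = 199.4, quantity demanded = (209 − 199.4)/7.9 = 1.2152.
Sellers' marginal cost at q' = 1.2152: 80.5 + 7·1.2152 = 89.0064.
Δq = 8.6242 − 1.2152 = 7.409; wedge = 199.4 − 89.0064 = 110.3936.
DWL = ½ × 7.409 × 110.3936 = 408.95.

408.95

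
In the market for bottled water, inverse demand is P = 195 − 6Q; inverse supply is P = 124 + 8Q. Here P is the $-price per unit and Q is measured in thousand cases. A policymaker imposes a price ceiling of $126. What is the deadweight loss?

$162.72 thousand

Competitive equilibrium: 195 − 6Q = 124 + 8Q → Q* = 5.0714, P* = 164.5714.
At the ceiling P = 126, quantity supplied = (126 − 124)/8 = 0.25.
Willingness to pay at Q' = 0.25: 195 − 6·0.25 = 193.5.
ΔQ = 5.0714 − 0.25 = 4.8214; wedge = 193.5 − 126 = 67.5.
Welfare loss = ½ × 4.8214 × 67.5 = $162.72 thousand.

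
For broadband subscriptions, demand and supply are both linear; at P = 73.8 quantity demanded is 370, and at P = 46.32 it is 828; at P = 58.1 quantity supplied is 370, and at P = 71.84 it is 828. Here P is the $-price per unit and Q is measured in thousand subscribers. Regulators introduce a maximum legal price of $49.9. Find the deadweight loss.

Demand slope = (46.32 − 73.8)/(828 − 370) = −0.06, so P = 96 − 0.06Q.
Supply slope = (71.84 − 58.1)/(828 − 370) = 0.03, so P = 47 + 0.03Q.
Competitive equilibrium: 96 − 0.06Q = 47 + 0.03Q → Q* = 544.4444, P* = 63.3333.
At the ceiling P = 49.9, quantity supplied = (49.9 − 47)/0.03 = 96.6667.
Willingness to pay at Q' = 96.6667: 96 − 0.06·96.6667 = 90.2.
ΔQ = 544.4444 − 96.6667 = 447.7777; wedge = 90.2 − 49.9 = 40.3.
Welfare loss = ½ × 447.7777 × 40.3 = $9022.72 thousand.

$9022.72 thousand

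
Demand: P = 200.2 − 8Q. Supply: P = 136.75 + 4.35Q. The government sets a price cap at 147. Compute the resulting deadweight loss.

Competitive equilibrium: 200.2 − 8Q = 136.75 + 4.35Q → Q* = 5.1377, P* = 159.0988.
At the ceiling P = 147, quantity supplied = (147 − 136.75)/4.35 = 2.3563.
Willingness to pay at Q' = 2.3563: 200.2 − 8·2.3563 = 181.3496.
ΔQ = 5.1377 − 2.3563 = 2.7814; wedge = 181.3496 − 147 = 34.3496.
Welfare loss = ½ × 2.7814 × 34.3496 = 47.77.

47.77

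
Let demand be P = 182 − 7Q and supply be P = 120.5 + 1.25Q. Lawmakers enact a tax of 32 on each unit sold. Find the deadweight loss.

Competitive equilibrium: 182 − 7Q = 120.5 + 1.25Q → Q* = 7.4545, P* = 129.8182.
With the tax, the buyer price exceeds the seller price by 32: (182 − 7Q) − (120.5 + 1.25Q) = 32 → Q' = 3.5758.
ΔQ = 7.4545 − 3.5758 = 3.8787; the wedge equals the tax, 32.
DWL = ½ × 3.8787 × 32 = 62.06.

62.06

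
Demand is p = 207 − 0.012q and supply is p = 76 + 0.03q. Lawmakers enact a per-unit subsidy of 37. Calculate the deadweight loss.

Competitive equilibrium: 207 − 0.012q = 76 + 0.03q → q* = 3119.0476, p* = 169.5714.
The subsidy lowers effective supply by 37: p = 39 + 0.03q.
New quantity: 207 − 0.012q = 39 + 0.03q → q' = 4000.
Overproduction Δq = 4000 − 3119.0476 = 880.9524; wedge = subsidy = 37.
The triangle = ½ × 880.9524 × 37 = 16297.62.

16297.62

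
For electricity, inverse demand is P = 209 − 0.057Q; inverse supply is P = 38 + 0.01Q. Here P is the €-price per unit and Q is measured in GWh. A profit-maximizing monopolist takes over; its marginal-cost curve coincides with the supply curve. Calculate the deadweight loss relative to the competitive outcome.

€46109.86

Competitive equilibrium: 209 − 0.057Q = 38 + 0.01Q → Q* = 2552.23881, P* = 63.52239.
Marginal revenue: MR = 209 − 0.114Q. Set MR = MC: 209 − 0.114Q = 38 + 0.01Q → Q_m = 1379.03226.
Price P_m = 209 − 0.057·1379.03226 = 130.39516; MC(Q_m) = 38 + 0.01·1379.03226 = 51.79032.
Competitive Q* = 2552.23881, so ΔQ = 1173.20655; wedge = 130.39516 − 51.79032 = 78.60484.
DWL = ½ × 1173.20655 × 78.60484 = €46109.86.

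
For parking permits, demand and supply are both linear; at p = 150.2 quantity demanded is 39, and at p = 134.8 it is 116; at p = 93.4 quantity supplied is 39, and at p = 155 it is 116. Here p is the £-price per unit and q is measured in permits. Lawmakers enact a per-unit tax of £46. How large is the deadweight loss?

£1058

Demand slope = (134.8 − 150.2)/(116 − 39) = −0.2, so p = 158 − 0.2q.
Supply slope = (155 − 93.4)/(116 − 39) = 0.8, so p = 62.2 + 0.8q.
Competitive equilibrium: 158 − 0.2q = 62.2 + 0.8q → q* = 95.8, p* = 138.84.
With the tax, the buyer price exceeds the seller price by 46: (158 − 0.2q) − (62.2 + 0.8q) = 46 → q' = 49.8.
Δq = 95.8 − 49.8 = 46; the wedge equals the tax, 46.
Deadweight loss = ½ × 46 × 46 = £1058.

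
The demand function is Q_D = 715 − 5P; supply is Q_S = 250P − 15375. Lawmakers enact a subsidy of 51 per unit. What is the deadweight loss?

In inverse form: demand P = 143 − 0.2Q, supply P = 61.5 + 0.004Q.
Competitive equilibrium: 143 − 0.2Q = 61.5 + 0.004Q → Q* = 399.5098, P* = 63.098.
The subsidy lowers effective supply by 51: P = 10.5 + 0.004Q.
New quantity: 143 − 0.2Q = 10.5 + 0.004Q → Q' = 649.5098.
Overproduction ΔQ = 649.5098 − 399.5098 = 250; wedge = subsidy = 51.
The triangle = ½ × 250 × 51 = 6375.

6375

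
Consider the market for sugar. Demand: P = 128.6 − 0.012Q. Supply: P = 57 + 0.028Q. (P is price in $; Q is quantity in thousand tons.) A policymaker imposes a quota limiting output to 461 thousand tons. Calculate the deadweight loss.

$35324.82 thousand

Competitive equilibrium: 128.6 − 0.012Q = 57 + 0.028Q → Q* = 1790, P* = 107.12.
At Q = 461: demand price = 128.6 − 0.012·461 = 123.068; supply price = 57 + 0.028·461 = 69.908.
ΔQ = 1790 − 461 = 1329; wedge = 123.068 − 69.908 = 53.16.
DWL = ½ × 1329 × 53.16 = $35324.82 thousand.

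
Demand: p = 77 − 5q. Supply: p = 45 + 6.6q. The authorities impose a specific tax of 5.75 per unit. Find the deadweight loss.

1.43

Competitive equilibrium: 77 − 5q = 45 + 6.6q → q* = 2.7586, p* = 63.2069.
With the tax, the buyer price exceeds the seller price by 5.75: (77 − 5q) − (45 + 6.6q) = 5.75 → q' = 2.2629.
Δq = 2.7586 − 2.2629 = 0.4957; the wedge equals the tax, 5.75.
DWL = ½ × 0.4957 × 5.75 = 1.43.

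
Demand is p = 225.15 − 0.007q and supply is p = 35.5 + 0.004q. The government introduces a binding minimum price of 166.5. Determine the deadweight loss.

Competitive equilibrium: 225.15 − 0.007q = 35.5 + 0.004q → q* = 17240.909091, p* = 104.463636.
At the floor p = 166.5, quantity demanded = (225.15 − 166.5)/0.007 = 8378.571429.
Sellers' marginal cost at q' = 8378.571429: 35.5 + 0.004·8378.571429 = 69.014286.
Δq = 17240.909091 − 8378.571429 = 8862.337662; wedge = 166.5 − 69.014286 = 97.485714.
DWL = ½ × 8862.337662 × 97.485714 = 431975.66.

431975.66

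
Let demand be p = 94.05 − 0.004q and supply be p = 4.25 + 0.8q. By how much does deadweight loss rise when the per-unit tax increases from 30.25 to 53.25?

Competitive equilibrium: 94.05 − 0.004q = 4.25 + 0.8q → q* = 111.6915, p* = 93.6032.
For a per-unit tax t: Δq = t/0.804, so DWL = ½·t·(t/0.804) = t²/1.608.
At t = 30.25: DWL = 569.069. At t = 53.25: DWL = 1763.41.
Increase = 1763.41 − 569.069 = 1194.34.

1194.34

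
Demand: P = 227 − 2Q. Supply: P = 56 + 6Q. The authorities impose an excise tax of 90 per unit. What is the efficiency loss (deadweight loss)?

506.25

Competitive equilibrium: 227 − 2Q = 56 + 6Q → Q* = 21.375, P* = 184.25.
With the tax, the buyer price exceeds the seller price by 90: (227 − 2Q) − (56 + 6Q) = 90 → Q' = 10.125.
ΔQ = 21.375 − 10.125 = 11.25; the wedge equals the tax, 90.
Deadweight loss = ½ × 11.25 × 90 = 506.25.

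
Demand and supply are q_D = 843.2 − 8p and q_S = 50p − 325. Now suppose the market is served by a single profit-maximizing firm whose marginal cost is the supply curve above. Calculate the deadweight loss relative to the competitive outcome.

7229.15

In inverse form: demand p = 105.4 − 0.125q, supply p = 6.5 + 0.02q.
Competitive equilibrium: 105.4 − 0.125q = 6.5 + 0.02q → q* = 682.06897, p* = 20.14138.
Marginal revenue: MR = 105.4 − 0.25q. Set MR = MC: 105.4 − 0.25q = 6.5 + 0.02q → q_m = 366.2963.
Price p_m = 105.4 − 0.125·366.2963 = 59.61296; MC(q_m) = 6.5 + 0.02·366.2963 = 13.82593.
Competitive q* = 682.06897, so Δq = 315.77267; wedge = 59.61296 − 13.82593 = 45.78703.
Welfare loss = ½ × 315.77267 × 45.78703 = 7229.15.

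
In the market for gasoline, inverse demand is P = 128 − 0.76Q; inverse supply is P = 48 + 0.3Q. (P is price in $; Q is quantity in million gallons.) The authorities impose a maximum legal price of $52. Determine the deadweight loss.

Competitive equilibrium: 128 − 0.76Q = 48 + 0.3Q → Q* = 75.4717, P* = 70.64151.
At the ceiling P = 52, quantity supplied = (52 − 48)/0.3 = 13.33333.
Willingness to pay at Q' = 13.33333: 128 − 0.76·13.33333 = 117.86667.
ΔQ = 75.4717 − 13.33333 = 62.13837; wedge = 117.86667 − 52 = 65.86667.
The triangle = ½ × 62.13837 × 65.86667 = $2046.42 million.

$2046.42 million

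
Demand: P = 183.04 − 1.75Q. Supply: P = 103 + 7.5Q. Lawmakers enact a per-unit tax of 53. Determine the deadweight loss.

Competitive equilibrium: 183.04 − 1.75Q = 103 + 7.5Q → Q* = 8.653, P* = 167.8973.
With the tax, the buyer price exceeds the seller price by 53: (183.04 − 1.75Q) − (103 + 7.5Q) = 53 → Q' = 2.9232.
ΔQ = 8.653 − 2.9232 = 5.7298; the wedge equals the tax, 53.
Deadweight loss = ½ × 5.7298 × 53 = 151.84.

151.84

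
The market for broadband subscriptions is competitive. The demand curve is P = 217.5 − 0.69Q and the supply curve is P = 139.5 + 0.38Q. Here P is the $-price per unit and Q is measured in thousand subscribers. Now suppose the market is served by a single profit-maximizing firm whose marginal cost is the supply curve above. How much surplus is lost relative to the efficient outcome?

Competitive equilibrium: 217.5 − 0.69Q = 139.5 + 0.38Q → Q* = 72.8972, P* = 167.2009.
Marginal revenue: MR = 217.5 − 1.38Q. Set MR = MC: 217.5 − 1.38Q = 139.5 + 0.38Q → Q_m = 44.3182.
Price P_m = 217.5 − 0.69·44.3182 = 186.9204; MC(Q_m) = 139.5 + 0.38·44.3182 = 156.3409.
Competitive Q* = 72.8972, so ΔQ = 28.579; wedge = 186.9204 − 156.3409 = 30.5795.
DWL = ½ × 28.579 × 30.5795 = $436.97 thousand.

$436.97 thousand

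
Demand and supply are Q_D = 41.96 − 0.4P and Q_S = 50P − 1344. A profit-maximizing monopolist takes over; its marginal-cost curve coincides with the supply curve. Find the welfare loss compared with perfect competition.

In inverse form: demand P = 104.9 − 2.5Q, supply P = 26.88 + 0.02Q.
Competitive equilibrium: 104.9 − 2.5Q = 26.88 + 0.02Q → Q* = 30.9603, P* = 27.4992.
Marginal revenue: MR = 104.9 − 5Q. Set MR = MC: 104.9 − 5Q = 26.88 + 0.02Q → Q_m = 15.5418.
Price P_m = 104.9 − 2.5·15.5418 = 66.0455; MC(Q_m) = 26.88 + 0.02·15.5418 = 27.1908.
Competitive Q* = 30.9603, so ΔQ = 15.4185; wedge = 66.0455 − 27.1908 = 38.8547.
Welfare loss = ½ × 15.4185 × 38.8547 = 299.54.

299.54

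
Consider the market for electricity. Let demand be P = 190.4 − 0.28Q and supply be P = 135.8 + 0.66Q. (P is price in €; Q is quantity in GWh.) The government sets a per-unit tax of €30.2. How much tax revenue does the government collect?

Competitive equilibrium: 190.4 − 0.28Q = 135.8 + 0.66Q → Q* = 58.0851, P* = 174.1362.
With the tax, the buyer price exceeds the seller price by 30.2: (190.4 − 0.28Q) − (135.8 + 0.66Q) = 30.2 → Q' = 25.9574.
Tax revenue = 30.2 × 25.9574 = €783.91.

€783.91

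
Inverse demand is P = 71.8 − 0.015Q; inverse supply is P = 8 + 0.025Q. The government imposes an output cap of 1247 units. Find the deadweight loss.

2422.08

Competitive equilibrium: 71.8 − 0.015Q = 8 + 0.025Q → Q* = 1595, P* = 47.875.
At Q = 1247: demand price = 71.8 − 0.015·1247 = 53.095; supply price = 8 + 0.025·1247 = 39.175.
ΔQ = 1595 − 1247 = 348; wedge = 53.095 − 39.175 = 13.92.
DWL = ½ × 348 × 13.92 = 2422.08.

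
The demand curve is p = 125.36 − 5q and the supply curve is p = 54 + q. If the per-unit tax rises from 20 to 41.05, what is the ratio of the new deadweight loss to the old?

4.213

Competitive equilibrium: 125.36 − 5q = 54 + q → q* = 11.8933, p* = 65.8933.
For a per-unit tax t: Δq = t/6, so DWL = ½·t·(t/6) = t²/12.
At t = 20: DWL = 33.333. At t = 41.05: DWL = 140.425.
Ratio = (41.05/20)² = 4.213.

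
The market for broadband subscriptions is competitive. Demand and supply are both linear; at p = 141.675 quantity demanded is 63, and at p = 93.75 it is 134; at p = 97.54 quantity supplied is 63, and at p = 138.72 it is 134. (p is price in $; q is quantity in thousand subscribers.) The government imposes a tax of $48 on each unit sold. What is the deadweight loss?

Demand slope = (93.75 − 141.675)/(134 − 63) = −0.675, so p = 184.2 − 0.675q.
Supply slope = (138.72 − 97.54)/(134 − 63) = 0.58, so p = 61 + 0.58q.
Competitive equilibrium: 184.2 − 0.675q = 61 + 0.58q → q* = 98.1673, p* = 117.9371.
With the tax, the buyer price exceeds the seller price by 48: (184.2 − 0.675q) − (61 + 0.58q) = 48 → q' = 59.9203.
Δq = 98.1673 − 59.9203 = 38.247; the wedge equals the tax, 48.
Welfare loss = ½ × 38.247 × 48 = $917.93 thousand.

$917.93 thousand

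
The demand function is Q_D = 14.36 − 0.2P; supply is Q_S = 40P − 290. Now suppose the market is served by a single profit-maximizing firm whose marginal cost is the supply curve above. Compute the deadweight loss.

In inverse form: demand P = 71.8 − 5Q, supply P = 7.25 + 0.025Q.
Competitive equilibrium: 71.8 − 5Q = 7.25 + 0.025Q → Q* = 12.8458, P* = 7.5711.
Marginal revenue: MR = 71.8 − 10Q. Set MR = MC: 71.8 − 10Q = 7.25 + 0.025Q → Q_m = 6.4389.
Price P_m = 71.8 − 5·6.4389 = 39.6055; MC(Q_m) = 7.25 + 0.025·6.4389 = 7.411.
Competitive Q* = 12.8458, so ΔQ = 6.4069; wedge = 39.6055 − 7.411 = 32.1945.
DWL = ½ × 6.4069 × 32.1945 = 103.13.

103.13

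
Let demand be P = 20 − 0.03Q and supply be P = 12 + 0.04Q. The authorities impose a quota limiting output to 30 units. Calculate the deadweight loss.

248.64

Competitive equilibrium: 20 − 0.03Q = 12 + 0.04Q → Q* = 114.2857, P* = 16.5714.
At Q = 30: demand price = 20 − 0.03·30 = 19.1; supply price = 12 + 0.04·30 = 13.2.
ΔQ = 114.2857 − 30 = 84.2857; wedge = 19.1 − 13.2 = 5.9.
Deadweight loss = ½ × 84.2857 × 5.9 = 248.64.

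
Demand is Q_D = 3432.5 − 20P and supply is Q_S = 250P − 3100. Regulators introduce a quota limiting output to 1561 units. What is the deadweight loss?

51987.54

In inverse form: demand P = 171.625 − 0.05Q, supply P = 12.4 + 0.004Q.
Competitive equilibrium: 171.625 − 0.05Q = 12.4 + 0.004Q → Q* = 2948.6111, P* = 24.1944.
At Q = 1561: demand price = 171.625 − 0.05·1561 = 93.575; supply price = 12.4 + 0.004·1561 = 18.644.
ΔQ = 2948.6111 − 1561 = 1387.6111; wedge = 93.575 − 18.644 = 74.931.
Deadweight loss = ½ × 1387.6111 × 74.931 = 51987.54.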